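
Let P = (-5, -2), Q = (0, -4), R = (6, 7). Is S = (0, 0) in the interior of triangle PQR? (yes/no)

yes

Barycentric coordinates of S: (24/67, 23/67, 20/67).
The three coordinates are positive, positive, positive; a point is interior exactly when all three are positive.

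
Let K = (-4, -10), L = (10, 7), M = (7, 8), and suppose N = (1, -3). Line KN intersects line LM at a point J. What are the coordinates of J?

Barycentric coordinates of N with respect to KLM: (3/5, 1/5, 1/5).
On side LM the K-coordinate is zero; dropping N's K-weight 3/5 and renormalizing the remaining 1/5 : 1/5 gives weights 1/2, 1/2 on L, M.
J = (1/2)·(10, 7) + (1/2)·(7, 8) = (17/2, 15/2).

(17/2, 15/2)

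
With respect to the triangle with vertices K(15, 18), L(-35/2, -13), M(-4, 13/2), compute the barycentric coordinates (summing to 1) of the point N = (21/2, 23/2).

Signed area of the reference triangle: [KLM] = ½·(15·(-13−(13/2)) + (-35/2)·(13/2−18) + (-4)·(18−(-13))) = ½·(-585/2 + 805/4 − 124) = -861/8.
[NLM] = ½·((21/2)·(-13−(13/2)) + (-35/2)·(13/2−(23/2)) + (-4)·(23/2−(-13))) = ½·(-819/4 + 175/2 − 98) = -861/8, so the K-coordinate is (-861/8)/(-861/8) = 1.
[KNM] = ½·(15·(23/2−(13/2)) + (21/2)·(13/2−18) + (-4)·(18−(23/2))) = ½·(75 − 483/4 − 26) = -287/8, so the L-coordinate is 1/3.
[KLN] = ½·(15·(-13−(23/2)) + (-35/2)·(23/2−18) + (21/2)·(18−(-13))) = ½·(-735/2 + 455/4 + 651/2) = 287/8, so the M-coordinate is -1/3.

(1, 1/3, -1/3)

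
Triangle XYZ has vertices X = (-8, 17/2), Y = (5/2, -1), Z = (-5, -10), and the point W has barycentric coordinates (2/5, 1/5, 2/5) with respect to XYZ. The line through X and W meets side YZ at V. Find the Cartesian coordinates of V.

Line XW meets YZ where the X-coordinate vanishes; zeroing W's X-weight and renormalizing leaves Y, Z-weights 1/5 : 2/5 → (1/3, 2/3).
So V = (1/3)·Y + (2/3)·Z = (-5/2, -7).

(-5/2, -7)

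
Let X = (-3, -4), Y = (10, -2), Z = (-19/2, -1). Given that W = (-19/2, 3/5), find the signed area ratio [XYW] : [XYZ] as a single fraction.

[XYZ] = ½·((-3)·(-2−(-1)) + 10·(-1−(-4)) + (-19/2)·(-4−(-2))) = ½·(3 + 30 + 19) = 26.
[XYW] = ½·((-3)·(-2−(3/5)) + 10·(3/5−(-4)) + (-19/2)·(-4−(-2))) = ½·(39/5 + 46 + 19) = 182/5, so the ratio is (182/5)/26 = 7/5.

7/5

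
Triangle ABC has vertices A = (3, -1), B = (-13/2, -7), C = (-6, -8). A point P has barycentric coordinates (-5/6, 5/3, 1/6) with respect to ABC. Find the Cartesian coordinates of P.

(-43/3, -73/6)

P = (-5/6)·A + (5/3)·B + (1/6)·C.
x-coordinate: (-5/6)·3 + (5/3)·(-13/2) + (1/6)·(-6) = -43/3.
y-coordinate: (-5/6)·(-1) + (5/3)·(-7) + (1/6)·(-8) = -73/6.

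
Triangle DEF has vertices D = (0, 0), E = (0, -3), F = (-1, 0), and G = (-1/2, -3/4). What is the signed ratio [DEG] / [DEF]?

[DEF] = ½·(0·(-3−0) + 0·(0−0) + (-1)·(0−(-3))) = ½·(0 + 0 − 3) = -3/2.
[DEG] = ½·(0·(-3−(-3/4)) + 0·(-3/4−0) + (-1/2)·(0−(-3))) = ½·(0 + 0 − 3/2) = -3/4, so the ratio is (-3/4)/(-3/2) = 1/2.

1/2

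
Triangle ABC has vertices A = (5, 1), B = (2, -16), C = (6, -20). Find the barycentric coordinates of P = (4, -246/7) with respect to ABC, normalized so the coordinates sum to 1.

(-6/7, 5/7, 8/7)

Signed area of the reference triangle: [ABC] = ½·(5·(-16−(-20)) + 2·(-20−1) + 6·(1−(-16))) = ½·(20 − 42 + 102) = 40.
[PBC] = ½·(4·(-16−(-20)) + 2·(-20−(-246/7)) + 6·(-246/7−(-16))) = ½·(16 + 212/7 − 804/7) = -240/7, so the A-coordinate is (-240/7)/40 = -6/7.
[APC] = ½·(5·(-246/7−(-20)) + 4·(-20−1) + 6·(1−(-246/7))) = ½·(-530/7 − 84 + 1518/7) = 200/7, so the B-coordinate is 5/7.
[ABP] = ½·(5·(-16−(-246/7)) + 2·(-246/7−1) + 4·(1−(-16))) = ½·(670/7 − 506/7 + 68) = 320/7, so the C-coordinate is 8/7.
Check: -6/7 + 5/7 + 8/7 = 1.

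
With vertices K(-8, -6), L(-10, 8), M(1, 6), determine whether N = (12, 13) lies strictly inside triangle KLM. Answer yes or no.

no

Barycentric coordinates of N: (-33/50, -23/50, 53/25).
The three coordinates are negative, negative, positive; a point is interior exactly when all three are positive.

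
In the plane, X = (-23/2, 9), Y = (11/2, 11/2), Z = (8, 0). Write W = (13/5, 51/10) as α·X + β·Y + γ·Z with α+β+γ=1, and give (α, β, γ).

Signed area of the reference triangle: [XYZ] = ½·((-23/2)·(11/2−0) + (11/2)·(0−9) + 8·(9−(11/2))) = ½·(-253/4 − 99/2 + 28) = -339/8.
[WYZ] = ½·((13/5)·(11/2−0) + (11/2)·(0−(51/10)) + 8·(51/10−(11/2))) = ½·(143/10 − 561/20 − 16/5) = -339/40, so the X-coordinate is (-339/40)/(-339/8) = 1/5.
[XWZ] = ½·((-23/2)·(51/10−0) + (13/5)·(0−9) + 8·(9−(51/10))) = ½·(-1173/20 − 117/5 + 156/5) = -1017/40, so the Y-coordinate is 3/5.
[XYW] = ½·((-23/2)·(11/2−(51/10)) + (11/2)·(51/10−9) + (13/5)·(9−(11/2))) = ½·(-23/5 − 429/20 + 91/10) = -339/40, so the Z-coordinate is 1/5.
Check: 1/5 + 3/5 + 1/5 = 1.

(1/5, 3/5, 1/5)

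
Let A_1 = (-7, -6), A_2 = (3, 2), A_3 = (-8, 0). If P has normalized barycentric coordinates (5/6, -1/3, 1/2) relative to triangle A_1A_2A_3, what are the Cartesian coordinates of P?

P = (5/6)·A_1 + (-1/3)·A_2 + (1/2)·A_3.
x-coordinate: (5/6)·(-7) + (-1/3)·3 + (1/2)·(-8) = -65/6.
y-coordinate: (5/6)·(-6) + (-1/3)·2 + (1/2)·0 = -17/3.

(-65/6, -17/3)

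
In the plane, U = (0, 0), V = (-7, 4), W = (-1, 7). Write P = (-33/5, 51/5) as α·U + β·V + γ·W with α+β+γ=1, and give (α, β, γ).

Signed area of the reference triangle: [UVW] = ½·(0·(4−7) + (-7)·(7−0) + (-1)·(0−4)) = ½·(0 − 49 + 4) = -45/2.
[PVW] = ½·((-33/5)·(4−7) + (-7)·(7−(51/5)) + (-1)·(51/5−4)) = ½·(99/5 + 112/5 − 31/5) = 18, so the U-coordinate is 18/(-45/2) = -4/5.
[UPW] = ½·(0·(51/5−7) + (-33/5)·(7−0) + (-1)·(0−(51/5))) = ½·(0 − 231/5 + 51/5) = -18, so the V-coordinate is 4/5.
[UVP] = ½·(0·(4−(51/5)) + (-7)·(51/5−0) + (-33/5)·(0−4)) = ½·(0 − 357/5 + 132/5) = -45/2, so the W-coordinate is 1.
Check: -4/5 + 4/5 + 1 = 1.

(-4/5, 4/5, 1)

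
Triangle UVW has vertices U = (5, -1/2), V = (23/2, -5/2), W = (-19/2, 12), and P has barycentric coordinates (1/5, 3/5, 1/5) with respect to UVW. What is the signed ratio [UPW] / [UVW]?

3/5

The signed ratio [UPW]/[UVW] equals the barycentric coordinate of P at vertex V, which is 3/5.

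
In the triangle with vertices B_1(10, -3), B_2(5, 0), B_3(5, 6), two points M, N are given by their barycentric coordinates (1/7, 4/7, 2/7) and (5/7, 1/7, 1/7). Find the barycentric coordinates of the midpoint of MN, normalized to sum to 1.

(3/7, 5/14, 3/14)

Since both coordinate triples sum to 1, the midpoint's barycentrics are the componentwise average.
(1/7+5/7)/2 = 3/7; similarly 5/14 and 3/14.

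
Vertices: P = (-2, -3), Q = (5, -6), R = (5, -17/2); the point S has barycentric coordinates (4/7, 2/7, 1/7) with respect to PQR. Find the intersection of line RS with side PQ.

(1/3, -4)

Line RS meets PQ where the R-coordinate vanishes; zeroing S's R-weight and renormalizing leaves P, Q-weights 4/7 : 2/7 → (2/3, 1/3).
So T = (2/3)·P + (1/3)·Q = (1/3, -4).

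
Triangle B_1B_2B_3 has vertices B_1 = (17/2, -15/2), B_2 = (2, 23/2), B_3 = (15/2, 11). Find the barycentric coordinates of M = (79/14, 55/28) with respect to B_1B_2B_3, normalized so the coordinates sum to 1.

(1/2, 3/7, 1/14)

Signed area of the reference triangle: [B_1B_2B_3] = ½·((17/2)·(23/2−11) + 2·(11−(-15/2)) + (15/2)·(-15/2−(23/2))) = ½·(17/4 + 37 − 285/2) = -405/8.
[MB_2B_3] = ½·((79/14)·(23/2−11) + 2·(11−(55/28)) + (15/2)·(55/28−(23/2))) = ½·(79/28 + 253/14 − 4005/56) = -405/16, so the B_1-coordinate is (-405/16)/(-405/8) = 1/2.
[B_1MB_3] = ½·((17/2)·(55/28−11) + (79/14)·(11−(-15/2)) + (15/2)·(-15/2−(55/28))) = ½·(-4301/56 + 2923/28 − 3975/56) = -1215/56, so the B_2-coordinate is 3/7.
[B_1B_2M] = ½·((17/2)·(23/2−(55/28)) + 2·(55/28−(-15/2)) + (79/14)·(-15/2−(23/2))) = ½·(4539/56 + 265/14 − 1501/14) = -405/112, so the B_3-coordinate is 1/14.
Check: 1/2 + 3/7 + 1/14 = 1.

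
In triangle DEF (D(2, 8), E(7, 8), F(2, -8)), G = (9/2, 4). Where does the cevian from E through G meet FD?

(2, 0)

Barycentric coordinates of G with respect to DEF: (1/4, 1/2, 1/4).
On side FD the E-coordinate is zero; dropping G's E-weight 1/2 and renormalizing the remaining 1/4 : 1/4 gives weights 1/2, 1/2 on F, D.
H = (1/2)·(2, -8) + (1/2)·(2, 8) = (2, 0).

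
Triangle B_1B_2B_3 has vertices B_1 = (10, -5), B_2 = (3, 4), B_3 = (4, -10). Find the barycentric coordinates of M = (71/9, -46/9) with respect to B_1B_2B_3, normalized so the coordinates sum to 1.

Signed area of the reference triangle: [B_1B_2B_3] = ½·(10·(4−(-10)) + 3·(-10−(-5)) + 4·(-5−4)) = ½·(140 − 15 − 36) = 89/2.
[MB_2B_3] = ½·((71/9)·(4−(-10)) + 3·(-10−(-46/9)) + 4·(-46/9−4)) = ½·(994/9 − 44/3 − 328/9) = 89/3, so the B_1-coordinate is (89/3)/(89/2) = 2/3.
[B_1MB_3] = ½·(10·(-46/9−(-10)) + (71/9)·(-10−(-5)) + 4·(-5−(-46/9))) = ½·(440/9 − 355/9 + 4/9) = 89/18, so the B_2-coordinate is 1/9.
[B_1B_2M] = ½·(10·(4−(-46/9)) + 3·(-46/9−(-5)) + (71/9)·(-5−4)) = ½·(820/9 − 1/3 − 71) = 89/9, so the B_3-coordinate is 2/9.

(2/3, 1/9, 2/9)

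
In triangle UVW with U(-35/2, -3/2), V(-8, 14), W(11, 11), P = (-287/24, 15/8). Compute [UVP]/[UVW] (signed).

1/6

[UVW] = ½·((-35/2)·(14−11) + (-8)·(11−(-3/2)) + 11·(-3/2−14)) = ½·(-105/2 − 100 − 341/2) = -323/2.
[UVP] = ½·((-35/2)·(14−(15/8)) + (-8)·(15/8−(-3/2)) + (-287/24)·(-3/2−14)) = ½·(-3395/16 − 27 + 8897/48) = -323/12, so the ratio is (-323/12)/(-323/2) = 1/6.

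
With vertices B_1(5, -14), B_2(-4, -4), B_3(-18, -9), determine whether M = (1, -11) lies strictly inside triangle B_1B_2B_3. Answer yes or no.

Barycentric coordinates of M: (123/185, 49/185, 13/185).
The three coordinates are positive, positive, positive; a point is interior exactly when all three are positive.

yes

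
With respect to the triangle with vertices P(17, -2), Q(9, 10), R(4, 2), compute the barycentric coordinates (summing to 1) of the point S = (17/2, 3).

(1/4, 1/4, 1/2)

Signed area of the reference triangle: [PQR] = ½·(17·(10−2) + 9·(2−(-2)) + 4·(-2−10)) = ½·(136 + 36 − 48) = 62.
[SQR] = ½·((17/2)·(10−2) + 9·(2−3) + 4·(3−10)) = ½·(68 − 9 − 28) = 31/2, so the P-coordinate is (31/2)/62 = 1/4.
[PSR] = ½·(17·(3−2) + (17/2)·(2−(-2)) + 4·(-2−3)) = ½·(17 + 34 − 20) = 31/2, so the Q-coordinate is 1/4.
[PQS] = ½·(17·(10−3) + 9·(3−(-2)) + (17/2)·(-2−10)) = ½·(119 + 45 − 102) = 31, so the R-coordinate is 1/2.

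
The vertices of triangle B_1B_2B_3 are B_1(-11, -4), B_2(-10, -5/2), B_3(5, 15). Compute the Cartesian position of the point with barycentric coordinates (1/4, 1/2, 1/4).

(-13/2, 3/2)

M = (1/4)·B_1 + (1/2)·B_2 + (1/4)·B_3.
x-coordinate: (1/4)·(-11) + (1/2)·(-10) + (1/4)·5 = -13/2.
y-coordinate: (1/4)·(-4) + (1/2)·(-5/2) + (1/4)·15 = 3/2.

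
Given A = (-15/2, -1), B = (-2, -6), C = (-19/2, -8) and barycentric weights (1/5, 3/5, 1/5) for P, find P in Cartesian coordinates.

(-23/5, -27/5)

P = (1/5)·A + (3/5)·B + (1/5)·C.
x-coordinate: (1/5)·(-15/2) + (3/5)·(-2) + (1/5)·(-19/2) = -23/5.
y-coordinate: (1/5)·(-1) + (3/5)·(-6) + (1/5)·(-8) = -27/5.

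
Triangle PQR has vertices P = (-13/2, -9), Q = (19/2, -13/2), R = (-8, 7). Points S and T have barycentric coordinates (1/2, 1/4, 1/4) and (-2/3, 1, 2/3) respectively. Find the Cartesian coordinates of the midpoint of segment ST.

Barycentric coordinates of the midpoint are the average: (-1/12, 5/8, 11/24).
Converting: (-1/12)·P + (5/8)·Q + (11/24)·R = (45/16, -5/48).

(45/16, -5/48)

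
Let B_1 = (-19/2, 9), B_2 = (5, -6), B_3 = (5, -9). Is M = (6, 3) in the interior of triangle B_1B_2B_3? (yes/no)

no

Barycentric coordinates of M: (-2/29, 128/29, -97/29).
The three coordinates are negative, positive, negative; a point is interior exactly when all three are positive.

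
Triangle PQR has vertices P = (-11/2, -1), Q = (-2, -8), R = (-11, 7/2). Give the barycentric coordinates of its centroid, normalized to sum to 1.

The centroid is the average of the vertices, so each weight is 1/3.

(1/3, 1/3, 1/3)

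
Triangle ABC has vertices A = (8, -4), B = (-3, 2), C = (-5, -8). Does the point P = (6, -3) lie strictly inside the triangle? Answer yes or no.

Barycentric coordinates of P: (50/61, 21/122, 1/122).
The three coordinates are positive, positive, positive; a point is interior exactly when all three are positive.

yes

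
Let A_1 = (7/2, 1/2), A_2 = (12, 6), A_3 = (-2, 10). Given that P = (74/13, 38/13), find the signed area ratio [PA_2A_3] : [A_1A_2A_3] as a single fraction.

8/13

[A_1A_2A_3] = ½·((7/2)·(6−10) + 12·(10−(1/2)) + (-2)·(1/2−6)) = ½·(-14 + 114 + 11) = 111/2.
[PA_2A_3] = ½·((74/13)·(6−10) + 12·(10−(38/13)) + (-2)·(38/13−6)) = ½·(-296/13 + 1104/13 + 80/13) = 444/13, so the ratio is (444/13)/(111/2) = 8/13.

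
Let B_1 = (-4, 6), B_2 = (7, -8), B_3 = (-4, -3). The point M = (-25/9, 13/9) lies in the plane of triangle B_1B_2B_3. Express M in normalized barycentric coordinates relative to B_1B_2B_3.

(5/9, 1/9, 1/3)

Signed area of the reference triangle: [B_1B_2B_3] = ½·((-4)·(-8−(-3)) + 7·(-3−6) + (-4)·(6−(-8))) = ½·(20 − 63 − 56) = -99/2.
[MB_2B_3] = ½·((-25/9)·(-8−(-3)) + 7·(-3−(13/9)) + (-4)·(13/9−(-8))) = ½·(125/9 − 280/9 − 340/9) = -55/2, so the B_1-coordinate is (-55/2)/(-99/2) = 5/9.
[B_1MB_3] = ½·((-4)·(13/9−(-3)) + (-25/9)·(-3−6) + (-4)·(6−(13/9))) = ½·(-160/9 + 25 − 164/9) = -11/2, so the B_2-coordinate is 1/9.
[B_1B_2M] = ½·((-4)·(-8−(13/9)) + 7·(13/9−6) + (-25/9)·(6−(-8))) = ½·(340/9 − 287/9 − 350/9) = -33/2, so the B_3-coordinate is 1/3.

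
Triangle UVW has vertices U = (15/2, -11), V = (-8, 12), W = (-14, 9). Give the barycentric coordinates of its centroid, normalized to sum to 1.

The centroid is the average of the vertices, so each weight is 1/3.

(1/3, 1/3, 1/3)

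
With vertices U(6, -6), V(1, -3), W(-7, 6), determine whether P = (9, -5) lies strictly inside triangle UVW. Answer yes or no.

Barycentric coordinates of P: (8/3, -7/3, 2/3).
The three coordinates are positive, negative, positive; a point is interior exactly when all three are positive.

no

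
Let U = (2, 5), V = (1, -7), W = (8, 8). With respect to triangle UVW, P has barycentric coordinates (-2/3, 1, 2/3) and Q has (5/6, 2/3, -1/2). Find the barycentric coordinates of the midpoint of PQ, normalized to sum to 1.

Since both coordinate triples sum to 1, the midpoint's barycentrics are the componentwise average.
(-2/3+5/6)/2 = 1/12; similarly 5/6 and 1/12.

(1/12, 5/6, 1/12)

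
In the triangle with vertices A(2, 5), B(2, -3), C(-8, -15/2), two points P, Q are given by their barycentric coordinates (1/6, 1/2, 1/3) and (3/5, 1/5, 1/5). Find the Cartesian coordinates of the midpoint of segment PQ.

(-2/3, -17/15)

Barycentric coordinates of the midpoint are the average: (23/60, 7/20, 4/15).
Converting: (23/60)·A + (7/20)·B + (4/15)·C = (-2/3, -17/15).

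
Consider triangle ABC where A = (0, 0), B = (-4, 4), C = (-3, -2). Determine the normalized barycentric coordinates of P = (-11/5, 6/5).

(2/5, 2/5, 1/5)

Signed area of the reference triangle: [ABC] = ½·(0·(4−(-2)) + (-4)·(-2−0) + (-3)·(0−4)) = ½·(0 + 8 + 12) = 10.
[PBC] = ½·((-11/5)·(4−(-2)) + (-4)·(-2−(6/5)) + (-3)·(6/5−4)) = ½·(-66/5 + 64/5 + 42/5) = 4, so the A-coordinate is 4/10 = 2/5.
[APC] = ½·(0·(6/5−(-2)) + (-11/5)·(-2−0) + (-3)·(0−(6/5))) = ½·(0 + 22/5 + 18/5) = 4, so the B-coordinate is 2/5.
[ABP] = ½·(0·(4−(6/5)) + (-4)·(6/5−0) + (-11/5)·(0−4)) = ½·(0 − 24/5 + 44/5) = 2, so the C-coordinate is 1/5.
Check: 2/5 + 2/5 + 1/5 = 1.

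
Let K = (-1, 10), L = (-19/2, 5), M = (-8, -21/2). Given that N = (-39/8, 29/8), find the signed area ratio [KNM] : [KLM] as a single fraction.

1/4

[KLM] = ½·((-1)·(5−(-21/2)) + (-19/2)·(-21/2−10) + (-8)·(10−5)) = ½·(-31/2 + 779/4 − 40) = 557/8.
[KNM] = ½·((-1)·(29/8−(-21/2)) + (-39/8)·(-21/2−10) + (-8)·(10−(29/8))) = ½·(-113/8 + 1599/16 − 51) = 557/32, so the ratio is (557/32)/(557/8) = 1/4.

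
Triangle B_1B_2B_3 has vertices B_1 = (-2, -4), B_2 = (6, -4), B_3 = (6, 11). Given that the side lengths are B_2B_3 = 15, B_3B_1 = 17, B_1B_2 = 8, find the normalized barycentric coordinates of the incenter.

(3/8, 17/40, 1/5)

The incenter has barycentric coordinates proportional to the opposite side lengths: (15 : 17 : 8).
Normalizing by 15+17+8 = 40 gives (3/8, 17/40, 1/5).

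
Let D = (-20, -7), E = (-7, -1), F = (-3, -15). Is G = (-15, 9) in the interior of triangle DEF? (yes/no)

Barycentric coordinates of G: (36/103, 156/103, -89/103).
The three coordinates are positive, positive, negative; a point is interior exactly when all three are positive.

no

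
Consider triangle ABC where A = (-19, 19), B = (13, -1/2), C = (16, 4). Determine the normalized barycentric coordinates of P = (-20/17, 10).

Signed area of the reference triangle: [ABC] = ½·((-19)·(-1/2−4) + 13·(4−19) + 16·(19−(-1/2))) = ½·(171/2 − 195 + 312) = 405/4.
[PBC] = ½·((-20/17)·(-1/2−4) + 13·(4−10) + 16·(10−(-1/2))) = ½·(90/17 − 78 + 168) = 810/17, so the A-coordinate is (810/17)/(405/4) = 8/17.
[APC] = ½·((-19)·(10−4) + (-20/17)·(4−19) + 16·(19−10)) = ½·(-114 + 300/17 + 144) = 405/17, so the B-coordinate is 4/17.
[ABP] = ½·((-19)·(-1/2−10) + 13·(10−19) + (-20/17)·(19−(-1/2))) = ½·(399/2 − 117 − 390/17) = 2025/68, so the C-coordinate is 5/17.
Check: 8/17 + 4/17 + 5/17 = 1.

(8/17, 4/17, 5/17)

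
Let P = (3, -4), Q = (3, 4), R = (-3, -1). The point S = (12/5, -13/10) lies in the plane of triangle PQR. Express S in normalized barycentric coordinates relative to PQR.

Signed area of the reference triangle: [PQR] = ½·(3·(4−(-1)) + 3·(-1−(-4)) + (-3)·(-4−4)) = ½·(15 + 9 + 24) = 24.
[SQR] = ½·((12/5)·(4−(-1)) + 3·(-1−(-13/10)) + (-3)·(-13/10−4)) = ½·(12 + 9/10 + 159/10) = 72/5, so the P-coordinate is (72/5)/24 = 3/5.
[PSR] = ½·(3·(-13/10−(-1)) + (12/5)·(-1−(-4)) + (-3)·(-4−(-13/10))) = ½·(-9/10 + 36/5 + 81/10) = 36/5, so the Q-coordinate is 3/10.
[PQS] = ½·(3·(4−(-13/10)) + 3·(-13/10−(-4)) + (12/5)·(-4−4)) = ½·(159/10 + 81/10 − 96/5) = 12/5, so the R-coordinate is 1/10.
Check: 3/5 + 3/10 + 1/10 = 1.

(3/5, 3/10, 1/10)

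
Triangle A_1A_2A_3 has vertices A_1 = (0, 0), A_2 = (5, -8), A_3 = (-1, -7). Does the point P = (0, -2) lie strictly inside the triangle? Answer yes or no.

yes

Barycentric coordinates of P: (31/43, 2/43, 10/43).
The three coordinates are positive, positive, positive; a point is interior exactly when all three are positive.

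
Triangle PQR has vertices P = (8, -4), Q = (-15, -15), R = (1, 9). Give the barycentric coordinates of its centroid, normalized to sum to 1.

The centroid is the average of the vertices, so each weight is 1/3.

(1/3, 1/3, 1/3)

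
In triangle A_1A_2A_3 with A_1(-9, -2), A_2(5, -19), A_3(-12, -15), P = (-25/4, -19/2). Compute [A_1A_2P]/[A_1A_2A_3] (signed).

1/4

[A_1A_2A_3] = ½·((-9)·(-19−(-15)) + 5·(-15−(-2)) + (-12)·(-2−(-19))) = ½·(36 − 65 − 204) = -233/2.
[A_1A_2P] = ½·((-9)·(-19−(-19/2)) + 5·(-19/2−(-2)) + (-25/4)·(-2−(-19))) = ½·(171/2 − 75/2 − 425/4) = -233/8, so the ratio is (-233/8)/(-233/2) = 1/4.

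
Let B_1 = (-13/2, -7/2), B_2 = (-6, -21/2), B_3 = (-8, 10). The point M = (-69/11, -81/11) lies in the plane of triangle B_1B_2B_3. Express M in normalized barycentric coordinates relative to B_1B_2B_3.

Signed area of the reference triangle: [B_1B_2B_3] = ½·((-13/2)·(-21/2−10) + (-6)·(10−(-7/2)) + (-8)·(-7/2−(-21/2))) = ½·(533/4 − 81 − 56) = -15/8.
[MB_2B_3] = ½·((-69/11)·(-21/2−10) + (-6)·(10−(-81/11)) + (-8)·(-81/11−(-21/2))) = ½·(2829/22 − 1146/11 − 276/11) = -15/44, so the B_1-coordinate is (-15/44)/(-15/8) = 2/11.
[B_1MB_3] = ½·((-13/2)·(-81/11−10) + (-69/11)·(10−(-7/2)) + (-8)·(-7/2−(-81/11))) = ½·(2483/22 − 1863/22 − 340/11) = -15/11, so the B_2-coordinate is 8/11.
[B_1B_2M] = ½·((-13/2)·(-21/2−(-81/11)) + (-6)·(-81/11−(-7/2)) + (-69/11)·(-7/2−(-21/2))) = ½·(897/44 + 255/11 − 483/11) = -15/88, so the B_3-coordinate is 1/11.

(2/11, 8/11, 1/11)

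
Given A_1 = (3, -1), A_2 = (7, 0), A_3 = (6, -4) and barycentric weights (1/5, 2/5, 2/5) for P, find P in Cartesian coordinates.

(29/5, -9/5)

P = (1/5)·A_1 + (2/5)·A_2 + (2/5)·A_3.
x-coordinate: (1/5)·3 + (2/5)·7 + (2/5)·6 = 29/5.
y-coordinate: (1/5)·(-1) + (2/5)·0 + (2/5)·(-4) = -9/5.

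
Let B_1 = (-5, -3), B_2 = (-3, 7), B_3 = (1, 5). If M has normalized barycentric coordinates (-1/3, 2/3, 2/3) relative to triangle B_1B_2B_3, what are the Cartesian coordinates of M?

M = (-1/3)·B_1 + (2/3)·B_2 + (2/3)·B_3.
x-coordinate: (-1/3)·(-5) + (2/3)·(-3) + (2/3)·1 = 1/3.
y-coordinate: (-1/3)·(-3) + (2/3)·7 + (2/3)·5 = 9.

(1/3, 9)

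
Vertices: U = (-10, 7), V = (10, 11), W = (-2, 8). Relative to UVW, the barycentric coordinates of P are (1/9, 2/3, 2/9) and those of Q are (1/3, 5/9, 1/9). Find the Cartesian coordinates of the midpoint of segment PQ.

(32/9, 173/18)

Barycentric coordinates of the midpoint are the average: (2/9, 11/18, 1/6).
Converting: (2/9)·U + (11/18)·V + (1/6)·W = (32/9, 173/18).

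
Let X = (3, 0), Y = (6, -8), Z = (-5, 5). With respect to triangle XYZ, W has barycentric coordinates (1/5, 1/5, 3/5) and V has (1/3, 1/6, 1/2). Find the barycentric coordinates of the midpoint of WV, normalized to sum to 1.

(4/15, 11/60, 11/20)

Since both coordinate triples sum to 1, the midpoint's barycentrics are the componentwise average.
(1/5+1/3)/2 = 4/15; similarly 11/60 and 11/20.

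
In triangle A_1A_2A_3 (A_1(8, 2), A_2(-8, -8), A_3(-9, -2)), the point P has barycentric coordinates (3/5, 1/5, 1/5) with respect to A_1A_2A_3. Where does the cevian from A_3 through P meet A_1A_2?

(4, -1/2)

Line A_3P meets A_1A_2 where the A_3-coordinate vanishes; zeroing P's A_3-weight and renormalizing leaves A_1, A_2-weights 3/5 : 1/5 → (3/4, 1/4).
So Q = (3/4)·A_1 + (1/4)·A_2 = (4, -1/2).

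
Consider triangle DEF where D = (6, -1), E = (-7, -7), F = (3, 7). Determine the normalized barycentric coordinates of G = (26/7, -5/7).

Signed area of the reference triangle: [DEF] = ½·(6·(-7−7) + (-7)·(7−(-1)) + 3·(-1−(-7))) = ½·(-84 − 56 + 18) = -61.
[GEF] = ½·((26/7)·(-7−7) + (-7)·(7−(-5/7)) + 3·(-5/7−(-7))) = ½·(-52 − 54 + 132/7) = -305/7, so the D-coordinate is (-305/7)/(-61) = 5/7.
[DGF] = ½·(6·(-5/7−7) + (26/7)·(7−(-1)) + 3·(-1−(-5/7))) = ½·(-324/7 + 208/7 − 6/7) = -61/7, so the E-coordinate is 1/7.
[DEG] = ½·(6·(-7−(-5/7)) + (-7)·(-5/7−(-1)) + (26/7)·(-1−(-7))) = ½·(-264/7 − 2 + 156/7) = -61/7, so the F-coordinate is 1/7.
Check: 5/7 + 1/7 + 1/7 = 1.

(5/7, 1/7, 1/7)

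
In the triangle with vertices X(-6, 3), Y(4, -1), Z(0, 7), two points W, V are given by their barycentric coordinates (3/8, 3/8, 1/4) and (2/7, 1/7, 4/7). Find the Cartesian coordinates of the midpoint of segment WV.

Barycentric coordinates of the midpoint are the average: (37/112, 29/112, 23/56).
Converting: (37/112)·X + (29/112)·Y + (23/56)·Z = (-53/56, 101/28).

(-53/56, 101/28)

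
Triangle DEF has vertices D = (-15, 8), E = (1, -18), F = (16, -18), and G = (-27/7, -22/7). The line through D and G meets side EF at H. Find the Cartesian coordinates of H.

Barycentric coordinates of G with respect to DEF: (4/7, 1/7, 2/7).
On side EF the D-coordinate is zero; dropping G's D-weight 4/7 and renormalizing the remaining 1/7 : 2/7 gives weights 1/3, 2/3 on E, F.
H = (1/3)·(1, -18) + (2/3)·(16, -18) = (11, -18).

(11, -18)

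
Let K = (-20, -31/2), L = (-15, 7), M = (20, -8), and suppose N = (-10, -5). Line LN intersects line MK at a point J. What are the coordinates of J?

(-20/3, -13)

Barycentric coordinates of N with respect to KLM: (2/5, 2/5, 1/5).
On side MK the L-coordinate is zero; dropping N's L-weight 2/5 and renormalizing the remaining 1/5 : 2/5 gives weights 1/3, 2/3 on M, K.
J = (1/3)·(20, -8) + (2/3)·(-20, -31/2) = (-20/3, -13).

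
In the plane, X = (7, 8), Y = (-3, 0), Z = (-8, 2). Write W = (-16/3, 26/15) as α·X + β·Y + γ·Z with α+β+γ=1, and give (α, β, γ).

Signed area of the reference triangle: [XYZ] = ½·(7·(0−2) + (-3)·(2−8) + (-8)·(8−0)) = ½·(-14 + 18 − 64) = -30.
[WYZ] = ½·((-16/3)·(0−2) + (-3)·(2−(26/15)) + (-8)·(26/15−0)) = ½·(32/3 − 4/5 − 208/15) = -2, so the X-coordinate is (-2)/(-30) = 1/15.
[XWZ] = ½·(7·(26/15−2) + (-16/3)·(2−8) + (-8)·(8−(26/15))) = ½·(-28/15 + 32 − 752/15) = -10, so the Y-coordinate is 1/3.
[XYW] = ½·(7·(0−(26/15)) + (-3)·(26/15−8) + (-16/3)·(8−0)) = ½·(-182/15 + 94/5 − 128/3) = -18, so the Z-coordinate is 3/5.

(1/15, 1/3, 3/5)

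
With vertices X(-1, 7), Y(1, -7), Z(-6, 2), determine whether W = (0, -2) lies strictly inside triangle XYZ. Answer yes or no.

yes

Barycentric coordinates of W: (13/40, 5/8, 1/20).
The three coordinates are positive, positive, positive; a point is interior exactly when all three are positive.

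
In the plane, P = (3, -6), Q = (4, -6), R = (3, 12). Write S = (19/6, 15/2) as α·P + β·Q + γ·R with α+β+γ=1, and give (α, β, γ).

(1/12, 1/6, 3/4)

Signed area of the reference triangle: [PQR] = ½·(3·(-6−12) + 4·(12−(-6)) + 3·(-6−(-6))) = ½·(-54 + 72 + 0) = 9.
[SQR] = ½·((19/6)·(-6−12) + 4·(12−(15/2)) + 3·(15/2−(-6))) = ½·(-57 + 18 + 81/2) = 3/4, so the P-coordinate is (3/4)/9 = 1/12.
[PSR] = ½·(3·(15/2−12) + (19/6)·(12−(-6)) + 3·(-6−(15/2))) = ½·(-27/2 + 57 − 81/2) = 3/2, so the Q-coordinate is 1/6.
[PQS] = ½·(3·(-6−(15/2)) + 4·(15/2−(-6)) + (19/6)·(-6−(-6))) = ½·(-81/2 + 54 + 0) = 27/4, so the R-coordinate is 3/4.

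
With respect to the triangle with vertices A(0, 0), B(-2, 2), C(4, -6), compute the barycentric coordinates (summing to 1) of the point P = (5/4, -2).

(1/2, 1/8, 3/8)

Signed area of the reference triangle: [ABC] = ½·(0·(2−(-6)) + (-2)·(-6−0) + 4·(0−2)) = ½·(0 + 12 − 8) = 2.
[PBC] = ½·((5/4)·(2−(-6)) + (-2)·(-6−(-2)) + 4·(-2−2)) = ½·(10 + 8 − 16) = 1, so the A-coordinate is 1/2 = 1/2.
[APC] = ½·(0·(-2−(-6)) + (5/4)·(-6−0) + 4·(0−(-2))) = ½·(0 − 15/2 + 8) = 1/4, so the B-coordinate is 1/8.
[ABP] = ½·(0·(2−(-2)) + (-2)·(-2−0) + (5/4)·(0−2)) = ½·(0 + 4 − 5/2) = 3/4, so the C-coordinate is 3/8.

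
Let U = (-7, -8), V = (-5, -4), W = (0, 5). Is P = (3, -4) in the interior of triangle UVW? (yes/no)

Barycentric coordinates of P: (36, -51, 16).
The three coordinates are positive, negative, positive; a point is interior exactly when all three are positive.

no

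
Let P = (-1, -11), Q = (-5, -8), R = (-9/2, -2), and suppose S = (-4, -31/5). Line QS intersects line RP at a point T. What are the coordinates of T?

Barycentric coordinates of S with respect to PQR: (1/5, 2/5, 2/5).
On side RP the Q-coordinate is zero; dropping S's Q-weight 2/5 and renormalizing the remaining 2/5 : 1/5 gives weights 2/3, 1/3 on R, P.
T = (2/3)·(-9/2, -2) + (1/3)·(-1, -11) = (-10/3, -5).

(-10/3, -5)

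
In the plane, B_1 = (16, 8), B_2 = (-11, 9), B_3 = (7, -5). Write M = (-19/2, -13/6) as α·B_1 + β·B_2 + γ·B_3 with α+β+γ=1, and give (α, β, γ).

(-1/2, 2/3, 5/6)

Signed area of the reference triangle: [B_1B_2B_3] = ½·(16·(9−(-5)) + (-11)·(-5−8) + 7·(8−9)) = ½·(224 + 143 − 7) = 180.
[MB_2B_3] = ½·((-19/2)·(9−(-5)) + (-11)·(-5−(-13/6)) + 7·(-13/6−9)) = ½·(-133 + 187/6 − 469/6) = -90, so the B_1-coordinate is (-90)/180 = -1/2.
[B_1MB_3] = ½·(16·(-13/6−(-5)) + (-19/2)·(-5−8) + 7·(8−(-13/6))) = ½·(136/3 + 247/2 + 427/6) = 120, so the B_2-coordinate is 2/3.
[B_1B_2M] = ½·(16·(9−(-13/6)) + (-11)·(-13/6−8) + (-19/2)·(8−9)) = ½·(536/3 + 671/6 + 19/2) = 150, so the B_3-coordinate is 5/6.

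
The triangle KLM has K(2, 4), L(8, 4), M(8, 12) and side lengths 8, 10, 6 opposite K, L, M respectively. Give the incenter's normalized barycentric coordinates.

The incenter has barycentric coordinates proportional to the opposite side lengths: (8 : 10 : 6).
Normalizing by 8+10+6 = 24 gives (1/3, 5/12, 1/4).

(1/3, 5/12, 1/4)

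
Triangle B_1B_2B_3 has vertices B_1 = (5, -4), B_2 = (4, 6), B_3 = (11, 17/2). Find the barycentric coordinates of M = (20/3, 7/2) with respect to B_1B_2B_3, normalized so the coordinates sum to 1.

(1/3, 1/3, 1/3)

Signed area of the reference triangle: [B_1B_2B_3] = ½·(5·(6−(17/2)) + 4·(17/2−(-4)) + 11·(-4−6)) = ½·(-25/2 + 50 − 110) = -145/4.
[MB_2B_3] = ½·((20/3)·(6−(17/2)) + 4·(17/2−(7/2)) + 11·(7/2−6)) = ½·(-50/3 + 20 − 55/2) = -145/12, so the B_1-coordinate is (-145/12)/(-145/4) = 1/3.
[B_1MB_3] = ½·(5·(7/2−(17/2)) + (20/3)·(17/2−(-4)) + 11·(-4−(7/2))) = ½·(-25 + 250/3 − 165/2) = -145/12, so the B_2-coordinate is 1/3.
[B_1B_2M] = ½·(5·(6−(7/2)) + 4·(7/2−(-4)) + (20/3)·(-4−6)) = ½·(25/2 + 30 − 200/3) = -145/12, so the B_3-coordinate is 1/3.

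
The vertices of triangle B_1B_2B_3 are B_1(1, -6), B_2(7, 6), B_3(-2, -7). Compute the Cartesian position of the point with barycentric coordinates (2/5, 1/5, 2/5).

(1, -4)

M = (2/5)·B_1 + (1/5)·B_2 + (2/5)·B_3.
x-coordinate: (2/5)·1 + (1/5)·7 + (2/5)·(-2) = 1.
y-coordinate: (2/5)·(-6) + (1/5)·6 + (2/5)·(-7) = -4.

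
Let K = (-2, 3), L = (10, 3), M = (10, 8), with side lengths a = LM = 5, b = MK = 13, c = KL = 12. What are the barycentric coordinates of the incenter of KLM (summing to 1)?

The incenter has barycentric coordinates proportional to the opposite side lengths: (5 : 13 : 12).
Normalizing by 5+13+12 = 30 gives (1/6, 13/30, 2/5).

(1/6, 13/30, 2/5)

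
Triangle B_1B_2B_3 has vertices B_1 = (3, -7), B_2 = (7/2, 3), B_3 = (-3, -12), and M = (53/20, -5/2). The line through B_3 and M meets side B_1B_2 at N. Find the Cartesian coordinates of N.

(59/18, -13/9)

Barycentric coordinates of M with respect to B_1B_2B_3: (2/5, 1/2, 1/10).
On side B_1B_2 the B_3-coordinate is zero; dropping M's B_3-weight 1/10 and renormalizing the remaining 2/5 : 1/2 gives weights 4/9, 5/9 on B_1, B_2.
N = (4/9)·(3, -7) + (5/9)·(7/2, 3) = (59/18, -13/9).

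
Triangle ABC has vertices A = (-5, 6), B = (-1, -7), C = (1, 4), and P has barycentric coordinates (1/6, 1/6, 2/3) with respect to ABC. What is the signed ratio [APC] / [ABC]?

1/6

The signed ratio [APC]/[ABC] equals the barycentric coordinate of P at vertex B, which is 1/6.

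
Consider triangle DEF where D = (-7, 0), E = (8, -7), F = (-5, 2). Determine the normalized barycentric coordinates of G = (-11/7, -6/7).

Signed area of the reference triangle: [DEF] = ½·((-7)·(-7−2) + 8·(2−0) + (-5)·(0−(-7))) = ½·(63 + 16 − 35) = 22.
[GEF] = ½·((-11/7)·(-7−2) + 8·(2−(-6/7)) + (-5)·(-6/7−(-7))) = ½·(99/7 + 160/7 − 215/7) = 22/7, so the D-coordinate is (22/7)/22 = 1/7.
[DGF] = ½·((-7)·(-6/7−2) + (-11/7)·(2−0) + (-5)·(0−(-6/7))) = ½·(20 − 22/7 − 30/7) = 44/7, so the E-coordinate is 2/7.
[DEG] = ½·((-7)·(-7−(-6/7)) + 8·(-6/7−0) + (-11/7)·(0−(-7))) = ½·(43 − 48/7 − 11) = 88/7, so the F-coordinate is 4/7.

(1/7, 2/7, 4/7)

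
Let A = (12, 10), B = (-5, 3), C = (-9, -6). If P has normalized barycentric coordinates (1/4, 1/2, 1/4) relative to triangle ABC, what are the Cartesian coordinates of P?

(-7/4, 5/2)

P = (1/4)·A + (1/2)·B + (1/4)·C.
x-coordinate: (1/4)·12 + (1/2)·(-5) + (1/4)·(-9) = -7/4.
y-coordinate: (1/4)·10 + (1/2)·3 + (1/4)·(-6) = 5/2.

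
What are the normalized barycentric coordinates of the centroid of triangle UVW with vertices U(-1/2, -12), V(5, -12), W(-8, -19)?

The centroid is the average of the vertices, so each weight is 1/3.

(1/3, 1/3, 1/3)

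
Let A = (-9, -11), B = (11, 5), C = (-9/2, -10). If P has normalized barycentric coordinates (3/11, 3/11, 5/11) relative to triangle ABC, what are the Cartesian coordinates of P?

P = (3/11)·A + (3/11)·B + (5/11)·C.
x-coordinate: (3/11)·(-9) + (3/11)·11 + (5/11)·(-9/2) = -3/2.
y-coordinate: (3/11)·(-11) + (3/11)·5 + (5/11)·(-10) = -68/11.

(-3/2, -68/11)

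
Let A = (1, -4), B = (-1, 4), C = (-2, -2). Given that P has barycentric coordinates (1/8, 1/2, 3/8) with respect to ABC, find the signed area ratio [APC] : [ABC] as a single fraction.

1/2

The signed ratio [APC]/[ABC] equals the barycentric coordinate of P at vertex B, which is 1/2.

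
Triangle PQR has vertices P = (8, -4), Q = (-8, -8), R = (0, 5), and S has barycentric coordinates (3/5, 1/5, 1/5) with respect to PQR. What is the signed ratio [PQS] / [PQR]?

The signed ratio [PQS]/[PQR] equals the barycentric coordinate of S at vertex R, which is 1/5.

1/5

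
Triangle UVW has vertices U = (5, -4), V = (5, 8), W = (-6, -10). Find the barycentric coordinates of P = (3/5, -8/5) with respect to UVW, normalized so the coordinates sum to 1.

Signed area of the reference triangle: [UVW] = ½·(5·(8−(-10)) + 5·(-10−(-4)) + (-6)·(-4−8)) = ½·(90 − 30 + 72) = 66.
[PVW] = ½·((3/5)·(8−(-10)) + 5·(-10−(-8/5)) + (-6)·(-8/5−8)) = ½·(54/5 − 42 + 288/5) = 66/5, so the U-coordinate is (66/5)/66 = 1/5.
[UPW] = ½·(5·(-8/5−(-10)) + (3/5)·(-10−(-4)) + (-6)·(-4−(-8/5))) = ½·(42 − 18/5 + 72/5) = 132/5, so the V-coordinate is 2/5.
[UVP] = ½·(5·(8−(-8/5)) + 5·(-8/5−(-4)) + (3/5)·(-4−8)) = ½·(48 + 12 − 36/5) = 132/5, so the W-coordinate is 2/5.

(1/5, 2/5, 2/5)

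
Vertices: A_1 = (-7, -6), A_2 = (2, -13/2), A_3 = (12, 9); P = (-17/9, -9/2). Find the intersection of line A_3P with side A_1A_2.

(-29/8, -99/16)

Barycentric coordinates of P with respect to A_1A_2A_3: (5/9, 1/3, 1/9).
On side A_1A_2 the A_3-coordinate is zero; dropping P's A_3-weight 1/9 and renormalizing the remaining 5/9 : 1/3 gives weights 5/8, 3/8 on A_1, A_2.
Q = (5/8)·(-7, -6) + (3/8)·(2, -13/2) = (-29/8, -99/16).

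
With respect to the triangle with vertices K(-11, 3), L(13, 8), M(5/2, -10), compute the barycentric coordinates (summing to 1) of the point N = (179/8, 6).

(-1/2, 5/4, 1/4)

Signed area of the reference triangle: [KLM] = ½·((-11)·(8−(-10)) + 13·(-10−3) + (5/2)·(3−8)) = ½·(-198 − 169 − 25/2) = -759/4.
[NLM] = ½·((179/8)·(8−(-10)) + 13·(-10−6) + (5/2)·(6−8)) = ½·(1611/4 − 208 − 5) = 759/8, so the K-coordinate is (759/8)/(-759/4) = -1/2.
[KNM] = ½·((-11)·(6−(-10)) + (179/8)·(-10−3) + (5/2)·(3−6)) = ½·(-176 − 2327/8 − 15/2) = -3795/16, so the L-coordinate is 5/4.
[KLN] = ½·((-11)·(8−6) + 13·(6−3) + (179/8)·(3−8)) = ½·(-22 + 39 − 895/8) = -759/16, so the M-coordinate is 1/4.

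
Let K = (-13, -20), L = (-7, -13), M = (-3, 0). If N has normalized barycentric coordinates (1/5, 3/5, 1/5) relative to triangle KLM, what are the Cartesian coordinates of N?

(-37/5, -59/5)

N = (1/5)·K + (3/5)·L + (1/5)·M.
x-coordinate: (1/5)·(-13) + (3/5)·(-7) + (1/5)·(-3) = -37/5.
y-coordinate: (1/5)·(-20) + (3/5)·(-13) + (1/5)·0 = -59/5.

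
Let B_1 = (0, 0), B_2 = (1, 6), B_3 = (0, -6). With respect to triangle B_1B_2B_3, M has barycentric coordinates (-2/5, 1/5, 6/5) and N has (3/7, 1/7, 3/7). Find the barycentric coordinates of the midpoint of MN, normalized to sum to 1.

Since both coordinate triples sum to 1, the midpoint's barycentrics are the componentwise average.
(-2/5+3/7)/2 = 1/70; similarly 6/35 and 57/70.

(1/70, 6/35, 57/70)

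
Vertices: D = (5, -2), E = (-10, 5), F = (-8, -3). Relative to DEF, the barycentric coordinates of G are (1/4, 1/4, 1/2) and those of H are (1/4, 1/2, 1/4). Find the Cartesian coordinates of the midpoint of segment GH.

(-11/2, 1/4)

Barycentric coordinates of the midpoint are the average: (1/4, 3/8, 3/8).
Converting: (1/4)·D + (3/8)·E + (3/8)·F = (-11/2, 1/4).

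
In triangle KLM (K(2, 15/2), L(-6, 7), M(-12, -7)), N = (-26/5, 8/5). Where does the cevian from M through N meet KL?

Barycentric coordinates of N with respect to KLM: (2/5, 1/5, 2/5).
On side KL the M-coordinate is zero; dropping N's M-weight 2/5 and renormalizing the remaining 2/5 : 1/5 gives weights 2/3, 1/3 on K, L.
J = (2/3)·(2, 15/2) + (1/3)·(-6, 7) = (-2/3, 22/3).

(-2/3, 22/3)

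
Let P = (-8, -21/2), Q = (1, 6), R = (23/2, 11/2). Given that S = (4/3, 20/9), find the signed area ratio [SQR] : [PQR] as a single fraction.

[PQR] = ½·((-8)·(6−(11/2)) + 1·(11/2−(-21/2)) + (23/2)·(-21/2−6)) = ½·(-4 + 16 − 759/4) = -711/8.
[SQR] = ½·((4/3)·(6−(11/2)) + 1·(11/2−(20/9)) + (23/2)·(20/9−6)) = ½·(2/3 + 59/18 − 391/9) = -79/4, so the ratio is (-79/4)/(-711/8) = 2/9.

2/9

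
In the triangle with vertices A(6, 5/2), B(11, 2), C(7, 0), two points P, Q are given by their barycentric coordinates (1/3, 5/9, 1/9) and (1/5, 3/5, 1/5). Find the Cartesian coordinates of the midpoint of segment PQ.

Barycentric coordinates of the midpoint are the average: (4/15, 26/45, 7/45).
Converting: (4/15)·A + (26/45)·B + (7/45)·C = (407/45, 82/45).

(407/45, 82/45)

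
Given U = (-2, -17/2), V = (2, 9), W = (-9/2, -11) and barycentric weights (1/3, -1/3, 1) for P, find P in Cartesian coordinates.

(-35/6, -101/6)

P = (1/3)·U + (-1/3)·V + 1·W.
x-coordinate: (1/3)·(-2) + (-1/3)·2 + 1·(-9/2) = -35/6.
y-coordinate: (1/3)·(-17/2) + (-1/3)·9 + 1·(-11) = -101/6.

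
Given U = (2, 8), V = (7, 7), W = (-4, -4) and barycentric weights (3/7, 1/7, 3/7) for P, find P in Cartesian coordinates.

P = (3/7)·U + (1/7)·V + (3/7)·W.
x-coordinate: (3/7)·2 + (1/7)·7 + (3/7)·(-4) = 1/7.
y-coordinate: (3/7)·8 + (1/7)·7 + (3/7)·(-4) = 19/7.

(1/7, 19/7)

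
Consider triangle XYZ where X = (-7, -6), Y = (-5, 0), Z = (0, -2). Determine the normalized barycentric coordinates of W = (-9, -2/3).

(1/3, 4/3, -2/3)

Signed area of the reference triangle: [XYZ] = ½·((-7)·(0−(-2)) + (-5)·(-2−(-6)) + 0·(-6−0)) = ½·(-14 − 20 + 0) = -17.
[WYZ] = ½·((-9)·(0−(-2)) + (-5)·(-2−(-2/3)) + 0·(-2/3−0)) = ½·(-18 + 20/3 + 0) = -17/3, so the X-coordinate is (-17/3)/(-17) = 1/3.
[XWZ] = ½·((-7)·(-2/3−(-2)) + (-9)·(-2−(-6)) + 0·(-6−(-2/3))) = ½·(-28/3 − 36 + 0) = -68/3, so the Y-coordinate is 4/3.
[XYW] = ½·((-7)·(0−(-2/3)) + (-5)·(-2/3−(-6)) + (-9)·(-6−0)) = ½·(-14/3 − 80/3 + 54) = 34/3, so the Z-coordinate is -2/3.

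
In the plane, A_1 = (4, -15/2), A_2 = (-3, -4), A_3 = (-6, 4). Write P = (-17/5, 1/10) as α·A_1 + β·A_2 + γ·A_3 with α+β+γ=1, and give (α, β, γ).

(1/5, 1/5, 3/5)

Signed area of the reference triangle: [A_1A_2A_3] = ½·(4·(-4−4) + (-3)·(4−(-15/2)) + (-6)·(-15/2−(-4))) = ½·(-32 − 69/2 + 21) = -91/4.
[PA_2A_3] = ½·((-17/5)·(-4−4) + (-3)·(4−(1/10)) + (-6)·(1/10−(-4))) = ½·(136/5 − 117/10 − 123/5) = -91/20, so the A_1-coordinate is (-91/20)/(-91/4) = 1/5.
[A_1PA_3] = ½·(4·(1/10−4) + (-17/5)·(4−(-15/2)) + (-6)·(-15/2−(1/10))) = ½·(-78/5 − 391/10 + 228/5) = -91/20, so the A_2-coordinate is 1/5.
[A_1A_2P] = ½·(4·(-4−(1/10)) + (-3)·(1/10−(-15/2)) + (-17/5)·(-15/2−(-4))) = ½·(-82/5 − 114/5 + 119/10) = -273/20, so the A_3-coordinate is 3/5.
Check: 1/5 + 1/5 + 3/5 = 1.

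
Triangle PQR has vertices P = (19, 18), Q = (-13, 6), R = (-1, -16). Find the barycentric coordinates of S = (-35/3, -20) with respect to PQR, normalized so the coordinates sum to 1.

Signed area of the reference triangle: [PQR] = ½·(19·(6−(-16)) + (-13)·(-16−18) + (-1)·(18−6)) = ½·(418 + 442 − 12) = 424.
[SQR] = ½·((-35/3)·(6−(-16)) + (-13)·(-16−(-20)) + (-1)·(-20−6)) = ½·(-770/3 − 52 + 26) = -424/3, so the P-coordinate is (-424/3)/424 = -1/3.
[PSR] = ½·(19·(-20−(-16)) + (-35/3)·(-16−18) + (-1)·(18−(-20))) = ½·(-76 + 1190/3 − 38) = 424/3, so the Q-coordinate is 1/3.
[PQS] = ½·(19·(6−(-20)) + (-13)·(-20−18) + (-35/3)·(18−6)) = ½·(494 + 494 − 140) = 424, so the R-coordinate is 1.
Check: -1/3 + 1/3 + 1 = 1.

(-1/3, 1/3, 1)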